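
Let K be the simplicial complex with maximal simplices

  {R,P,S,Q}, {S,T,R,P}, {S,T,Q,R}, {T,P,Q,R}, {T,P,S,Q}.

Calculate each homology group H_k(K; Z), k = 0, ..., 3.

H_0 = Z,  H_1 = 0,  H_2 = 0,  H_3 = Z.

Fix the vertex order P < Q < R < S < T and write every simplex with vertices in increasing order. Then dim K = 3 and the simplices of K are:

  0-simplices (5): P, Q, R, S, T
  1-simplices (10): PQ, PR, PS, PT, QR, QS, QT, RS, RT, ST
  2-simplices (10): PQR, PQS, PQT, PRS, PRT, PST, QRS, QRT, QST, RST
  3-simplices (5): PQRS, PQRT, PQST, PRST, QRST

Hence C_0 ≅ Z^5, C_1 ≅ Z^10, C_2 ≅ Z^10, C_3 ≅ Z^5.

∂_1: C_1 → C_0 is given by ∂[p,q] = [q] − [p]. For instance
  ∂QR = R − Q.
As a 5×10 matrix over Z this has rank 4, with invariant factors (1,1,1,1).

∂_2: C_2 → C_1 maps a triangle to the signed sum of its edges. For instance
  ∂RST = ST − RT + RS,
  ∂PRT = RT − PT + PR.
The resulting 10×10 matrix has rank 6, and its Smith normal form has invariant factors (1,1,1,1,1,1).

Boundary ∂_3: C_3 → C_2 sends each 3-simplex σ to the alternating sum Σ_i (−1)^i (σ with its i-th vertex removed). For instance
  ∂PQST = QST − PST + PQT − PQS,
  ∂PQRT = QRT − PRT + PQT − PQR.
The 10×5 boundary matrix has rank 4 and Smith normal form diag(1,1,1,1).

From H_k ≅ ker(∂_k) / im(∂_{k+1}) we obtain:

  H_0: rank C_0 − rank ∂_1 = 5 − 4 = 1, and the invariant factors of ∂_1 are all 1, so H_0 ≅ Z.
  H_1: rank ker ∂_1 − rank ∂_2 = (10 − 4) − 6 = 0, and the invariant factors of ∂_2 are all 1, so H_1 ≅ 0.
  H_2: rank ker ∂_2 − rank ∂_3 = (10 − 6) − 4 = 0, and the invariant factors of ∂_3 are all 1, so H_2 ≅ 0.
  H_3: rank ker ∂_3 − rank ∂_4 = (5 − 4) − 0 = 1, and there is no ∂_4, so H_3 ≅ Z.

(K is a triangulation of the 3-sphere S^3.)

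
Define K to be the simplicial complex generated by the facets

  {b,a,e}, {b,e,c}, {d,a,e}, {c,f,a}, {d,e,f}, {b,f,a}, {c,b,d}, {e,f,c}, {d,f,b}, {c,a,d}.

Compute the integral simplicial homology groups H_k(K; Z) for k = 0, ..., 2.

We work with the vertex ordering a < b < c < d < e < f. The simplices of K, each written with vertices in increasing order, are:

  0-simplices (6): a, b, c, d, e, f
  1-simplices (15): ab, ac, ad, ae, af, bc, bd, be, bf, cd, ce, cf, de, df, ef
  2-simplices (10): abe, abf, acd, acf, ade, bcd, bce, bdf, cef, def

Hence C_0 ≅ Z^6, C_1 ≅ Z^15, C_2 ≅ Z^10.

∂_1: C_1 → C_0 sends each edge [p,q] (with p < q) to q − p. For instance
  ∂ad = d − a.
As a 6×15 matrix over Z this has rank 5, with invariant factors (1,1,1,1,1).

The boundary map ∂_2: C_2 → C_1 maps a triangle to the signed sum of its edges. For instance
  ∂def = ef − df + de,
  ∂bcd = cd − bd + bc.
As a 15×10 matrix over Z this has rank 10, with invariant factors (1,1,1,1,1,1,1,1,1,2).

Reading off H_k = ker ∂_k / im ∂_{k+1}:

  H_0: rank C_0 − rank ∂_1 = 6 − 5 = 1, and the invariant factors of ∂_1 are all 1, so H_0 = Z.
  H_1: rank ker ∂_1 − rank ∂_2 = (15 − 5) − 10 = 0, and ∂_2 has invariant factor 2 > 1, so H_1 = Z/2.
  H_2: rank ker ∂_2 − rank ∂_3 = (10 − 10) − 0 = 0, and there is no ∂_3, so H_2 = 0.

As a check, the Euler characteristic is 6 − 15 + 10 = 1, which agrees with 1 − 0 + 0 = 1.
(K is a triangulation of the real projective plane RP^2.)

H_0 ≅ Z,  H_1 ≅ Z/2,  H_2 = 0.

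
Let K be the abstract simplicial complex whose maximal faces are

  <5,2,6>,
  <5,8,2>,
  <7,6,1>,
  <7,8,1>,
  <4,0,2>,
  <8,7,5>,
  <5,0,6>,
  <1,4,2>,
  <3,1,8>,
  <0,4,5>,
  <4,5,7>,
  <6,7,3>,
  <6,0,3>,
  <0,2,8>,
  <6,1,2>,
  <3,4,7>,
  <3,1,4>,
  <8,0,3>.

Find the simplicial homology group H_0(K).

H_0 = Z.

Take the total order 0 < 1 < 2 < 3 < 4 < 5 < 6 < 7 < 8 on the vertex set. Then K (dimension 2) consists of the simplices:

  0-simplices (9): [0], [1], [2], [3], [4], [5], [6], [7], [8]
  1-simplices (27): (27 of them)
  2-simplices (18): [0,2,4], [0,2,8], [0,3,6], [0,3,8], [0,4,5], [0,5,6], [1,2,4], [1,2,6], [1,3,4], [1,3,8], [1,6,7], [1,7,8], [2,5,6], [2,5,8], [3,4,7], [3,6,7], [4,5,7], [5,7,8]

giving chain groups C_0 ≅ Z^9, C_1 ≅ Z^27, C_2 ≅ Z^18.

∂_1: C_1 → C_0 sends each edge [p,q] (with p < q) to q − p. For instance
  ∂[1,3] = [3] − [1].
This gives a 9×27 integer matrix of rank 8; reducing to Smith normal form yields diagonal entries (1,1,1,1,1,1,1,1).

The boundary map ∂_2: C_2 → C_1 maps a triangle to the signed sum of its edges. For instance
  ∂[0,2,8] = [2,8] − [0,8] + [0,2],
  ∂[0,5,6] = [5,6] − [0,6] + [0,5].
The resulting 27×18 matrix has rank 18, and its Smith normal form has invariant factors (1,1,1,1,1,1,1,1,1,1,1,1,1,1,1,1,1,2).

Reading off H_k = ker ∂_k / im ∂_{k+1}:

  H_0: rank C_0 − rank ∂_1 = 9 − 8 = 1, and the invariant factors of ∂_1 are all 1, so H_0 = Z.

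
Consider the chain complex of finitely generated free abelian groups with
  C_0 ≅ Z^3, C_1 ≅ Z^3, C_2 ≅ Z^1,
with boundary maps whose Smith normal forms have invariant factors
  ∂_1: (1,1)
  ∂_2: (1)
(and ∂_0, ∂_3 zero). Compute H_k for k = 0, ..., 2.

H_0: b_0 = 3 − 0 − 2 = 1; torsion from ∂_1 factors > 1: none. So H_0 ≅ Z.
H_1: b_1 = 3 − 2 − 1 = 0; torsion from ∂_2 factors > 1: none. So H_1 ≅ 0.
H_2: b_2 = 1 − 1 − 0 = 0; torsion from ∂_3 factors > 1: none. So H_2 ≅ 0.

H_0 ≅ Z,  H_1 = 0,  H_2 = 0.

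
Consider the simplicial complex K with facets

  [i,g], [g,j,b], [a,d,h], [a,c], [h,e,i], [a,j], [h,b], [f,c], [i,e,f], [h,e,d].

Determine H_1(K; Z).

Take the total order a < b < c < d < e < f < g < h < i < j on the vertex set. Then K (dimension 2) consists of the simplices:

  0-simplices (10): a, b, c, d, e, f, g, h, i, j
  1-simplices (17): ac, ad, ah, aj, bg, bh, bj, cf, de, dh, ef, eh, ei, fi, gi, gj, hi
  2-simplices (5): adh, bgj, deh, efi, ehi

Hence C_0 ≅ Z^10, C_1 ≅ Z^17, C_2 ≅ Z^5.

∂_1: C_1 → C_0 is given by ∂[p,q] = [q] − [p]. For instance
  ∂cf = f − c.
As a 10×17 matrix over Z this has rank 9, with invariant factors (1,1,1,1,1,1,1,1,1).

The boundary map ∂_2: C_2 → C_1 sends each 2-simplex [p,q,r] to [q,r] − [p,r] + [p,q]. For instance
  ∂efi = fi − ei + ef,
  ∂deh = eh − dh + de.
The resulting 17×5 matrix has rank 5, and its Smith normal form has invariant factors (1,1,1,1,1).

From H_k ≅ ker(∂_k) / im(∂_{k+1}) we obtain:

  H_1: rank ker ∂_1 − rank ∂_2 = (17 − 9) − 5 = 3, and the invariant factors of ∂_2 are all 1, so H_1 ≅ Z^3.

H_1 = Z^3.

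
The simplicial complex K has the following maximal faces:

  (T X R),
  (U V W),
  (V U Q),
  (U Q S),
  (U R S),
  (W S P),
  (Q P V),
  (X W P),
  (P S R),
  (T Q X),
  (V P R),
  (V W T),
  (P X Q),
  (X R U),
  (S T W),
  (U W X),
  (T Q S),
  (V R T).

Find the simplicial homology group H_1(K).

We work with the vertex ordering P < Q < R < S < T < U < V < W < X. The simplices of K, each written with vertices in increasing order, are:

  0-simplices (9): P, Q, R, S, T, U, V, W, X
  1-simplices (27): PQ, PR, PS, PV, PW, PX, QS, QT, QU, QV, QX, RS, RT, RU, RV, RX, ST, SU, SW, TV, TW, TX, UV, UW, UX, VW, WX
  2-simplices (18): PQV, PQX, PRS, PRV, PSW, PWX, QST, QSU, QTX, QUV, RSU, RTV, RTX, RUX, STW, TVW, UVW, UWX

giving chain groups C_0 ≅ Z^9, C_1 ≅ Z^27, C_2 ≅ Z^18.

∂_1: C_1 → C_0 maps an edge to its endpoints' difference, ∂[p,q] = q − p.
The resulting 9×27 matrix has rank 8, and its Smith normal form has invariant factors (1,1,1,1,1,1,1,1).

Boundary ∂_2: C_2 → C_1 maps a triangle to the signed sum of its edges. For instance
  ∂PRS = RS − PS + PR,
  ∂RTX = TX − RX + RT.
As a 27×18 matrix over Z this has rank 17, with invariant factors (1,1,1,1,1,1,1,1,1,1,1,1,1,1,1,1,1).

Computing H_k = (kernel of ∂_k) / (image of ∂_{k+1}):

  H_1: rank ker ∂_1 − rank ∂_2 = (27 − 8) − 17 = 2, and the invariant factors of ∂_2 are all 1, so H_1 ≅ Z^2.

H_1 = Z^2.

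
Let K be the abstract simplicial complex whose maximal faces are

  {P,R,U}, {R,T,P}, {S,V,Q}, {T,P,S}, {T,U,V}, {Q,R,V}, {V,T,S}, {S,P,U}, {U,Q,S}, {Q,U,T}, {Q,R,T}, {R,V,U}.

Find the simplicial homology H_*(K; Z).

Fix the vertex order P < Q < R < S < T < U < V and write every simplex with vertices in increasing order. Then dim K = 2 and the simplices of K are:

  0-simplices (7): P, Q, R, S, T, U, V
  1-simplices (18): PR, PS, PT, PU, QR, QS, QT, QU, QV, RT, RU, RV, ST, SU, SV, TU, TV, UV
  2-simplices (12): PRT, PRU, PST, PSU, QRT, QRV, QSU, QSV, QTU, RUV, STV, TUV

giving chain groups C_0 ≅ Z^7, C_1 ≅ Z^18, C_2 ≅ Z^12.

∂_1: C_1 → C_0 is given by ∂[p,q] = [q] − [p]. For instance
  ∂PU = U − P.
The resulting 7×18 matrix has rank 6, and its Smith normal form has invariant factors (1,1,1,1,1,1).

∂_2: C_2 → C_1 acts by ∂[p,q,r] = [q,r] − [p,r] + [p,q]. For instance
  ∂PRT = RT − PT + PR,
  ∂QRV = RV − QV + QR.
This gives a 18×12 integer matrix of rank 12; reducing to Smith normal form yields diagonal entries (1,1,1,1,1,1,1,1,1,1,1,2).

From H_k ≅ ker(∂_k) / im(∂_{k+1}) we obtain:

  H_0: rank C_0 − rank ∂_1 = 7 − 6 = 1, and the invariant factors of ∂_1 are all 1, so H_0 ≅ Z.
  H_1: rank ker ∂_1 − rank ∂_2 = (18 − 6) − 12 = 0, and ∂_2 has invariant factor 2 > 1, so H_1 ≅ Z_2.
  H_2: rank ker ∂_2 − rank ∂_3 = (12 − 12) − 0 = 0, and there is no ∂_3, so H_2 ≅ 0.

As a check, the Euler characteristic is 7 − 18 + 12 = 1, which agrees with 1 − 0 + 0 = 1.

H_0 = Z,  H_1 = Z_2,  H_2 = 0.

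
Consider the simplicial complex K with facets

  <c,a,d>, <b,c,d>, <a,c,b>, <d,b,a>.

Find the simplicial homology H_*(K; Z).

H_0 ≅ Z,  H_1 = 0,  H_2 ≅ Z.

Fix the vertex order a < b < c < d and write every simplex with vertices in increasing order. Then dim K = 2 and the simplices of K are:

  0-simplices (4): a, b, c, d
  1-simplices (6): ab, ac, ad, bc, bd, cd
  2-simplices (4): abc, abd, acd, bcd

Hence C_0 ≅ Z^4, C_1 ≅ Z^6, C_2 ≅ Z^4.

∂_1: C_1 → C_0 sends each edge [p,q] (with p < q) to q − p.
As a 4×6 matrix over Z this has rank 3, with invariant factors (1,1,1).

∂_2: C_2 → C_1 sends each 2-simplex [p,q,r] to [q,r] − [p,r] + [p,q]. For instance
  ∂abc = bc − ac + ab,
  ∂acd = cd − ad + ac.
As a 6×4 matrix over Z this has rank 3, with invariant factors (1,1,1).

Reading off H_k = ker ∂_k / im ∂_{k+1}:

  H_0: rank C_0 − rank ∂_1 = 4 − 3 = 1, and the invariant factors of ∂_1 are all 1, so H_0 = Z.
  H_1: rank ker ∂_1 − rank ∂_2 = (6 − 3) − 3 = 0, and the invariant factors of ∂_2 are all 1, so H_1 = 0.
  H_2: rank ker ∂_2 − rank ∂_3 = (4 − 3) − 0 = 1, and there is no ∂_3, so H_2 = Z.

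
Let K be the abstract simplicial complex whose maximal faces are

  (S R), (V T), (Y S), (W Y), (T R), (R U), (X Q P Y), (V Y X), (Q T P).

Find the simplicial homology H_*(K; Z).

We work with the vertex ordering P < Q < R < S < T < U < V < W < X < Y. The simplices of K, each written with vertices in increasing order, are:

  0-simplices (10): P, Q, R, S, T, U, V, W, X, Y
  1-simplices (16): PQ, PT, PX, PY, QT, QX, QY, RS, RT, RU, SY, TV, VX, VY, WY, XY
  2-simplices (6): PQT, PQX, PQY, PXY, QXY, VXY
  3-simplices (1): PQXY

so the chain groups are C_0 ≅ Z^10, C_1 ≅ Z^16, C_2 ≅ Z^6, C_3 ≅ Z^1.

∂_1: C_1 → C_0 maps an edge to its endpoints' difference, ∂[p,q] = q − p.
The resulting 10×16 matrix has rank 9, and its Smith normal form has invariant factors (1,1,1,1,1,1,1,1,1).

Boundary ∂_2: C_2 → C_1 sends each 2-simplex [p,q,r] to [q,r] − [p,r] + [p,q]. For instance
  ∂VXY = XY − VY + VX,
  ∂PQX = QX − PX + PQ.
This gives a 16×6 integer matrix of rank 5; reducing to Smith normal form yields diagonal entries (1,1,1,1,1).

The boundary map ∂_3: C_3 → C_2 sends each 3-simplex σ to the alternating sum Σ_i (−1)^i (σ with its i-th vertex removed). For instance
  ∂PQXY = QXY − PXY + PQY − PQX.
The 6×1 boundary matrix has rank 1 and Smith normal form diag(1).

From H_k ≅ ker(∂_k) / im(∂_{k+1}) we obtain:

  H_0: rank C_0 − rank ∂_1 = 10 − 9 = 1, and the invariant factors of ∂_1 are all 1, so H_0 = Z.
  H_1: rank ker ∂_1 − rank ∂_2 = (16 − 9) − 5 = 2, and the invariant factors of ∂_2 are all 1, so H_1 = Z^2.
  H_2: rank ker ∂_2 − rank ∂_3 = (6 − 5) − 1 = 0, and the invariant factors of ∂_3 are all 1, so H_2 = 0.
  H_3: rank ker ∂_3 − rank ∂_4 = (1 − 1) − 0 = 0, and there is no ∂_4, so H_3 = 0.

H_0 = Z,  H_1 = Z^2,  H_2 = 0,  H_3 = 0.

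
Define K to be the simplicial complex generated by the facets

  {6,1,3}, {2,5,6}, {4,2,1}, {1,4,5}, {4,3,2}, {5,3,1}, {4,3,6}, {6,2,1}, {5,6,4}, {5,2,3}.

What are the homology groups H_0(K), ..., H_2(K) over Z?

Order the vertices as 1 < 2 < 3 < 4 < 5 < 6. Listing each simplex with vertices in this order, K has dimension 2 with simplices:

  0-simplices (6): [1], [2], [3], [4], [5], [6]
  1-simplices (15): [1,2], [1,3], [1,4], [1,5], [1,6], [2,3], [2,4], [2,5], [2,6], [3,4], [3,5], [3,6], [4,5], [4,6], [5,6]
  2-simplices (10): [1,2,4], [1,2,6], [1,3,5], [1,3,6], [1,4,5], [2,3,4], [2,3,5], [2,5,6], [3,4,6], [4,5,6]

so the chain groups are C_0 ≅ Z^6, C_1 ≅ Z^15, C_2 ≅ Z^10.

Boundary ∂_1: C_1 → C_0 maps an edge to its endpoints' difference, ∂[p,q] = q − p. For instance
  ∂[4,6] = [6] − [4].
The resulting 6×15 matrix has rank 5, and its Smith normal form has invariant factors (1,1,1,1,1).

Boundary ∂_2: C_2 → C_1 maps a triangle to the signed sum of its edges. For instance
  ∂[4,5,6] = [5,6] − [4,6] + [4,5],
  ∂[1,3,5] = [3,5] − [1,5] + [1,3].
The resulting 15×10 matrix has rank 10, and its Smith normal form has invariant factors (1,1,1,1,1,1,1,1,1,2).

Now H_k = ker ∂_k / im ∂_{k+1}, so:

  H_0: rank C_0 − rank ∂_1 = 6 − 5 = 1, and the invariant factors of ∂_1 are all 1, so H_0 ≅ Z.
  H_1: rank ker ∂_1 − rank ∂_2 = (15 − 5) − 10 = 0, and ∂_2 has invariant factor 2 > 1, so H_1 ≅ Z/2.
  H_2: rank ker ∂_2 − rank ∂_3 = (10 − 10) − 0 = 0, and there is no ∂_3, so H_2 ≅ 0.

As a check, the Euler characteristic is 6 − 15 + 10 = 1, which agrees with 1 − 0 + 0 = 1.
(K is a triangulation of the real projective plane RP^2.)

H_0 = Z,  H_1 = Z/2,  H_2 = 0.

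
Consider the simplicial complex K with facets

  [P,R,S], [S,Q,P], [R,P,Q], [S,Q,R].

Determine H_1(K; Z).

Take the total order P < Q < R < S on the vertex set. Then K (dimension 2) consists of the simplices:

  0-simplices (4): P, Q, R, S
  1-simplices (6): PQ, PR, PS, QR, QS, RS
  2-simplices (4): PQR, PQS, PRS, QRS

Hence C_0 ≅ Z^4, C_1 ≅ Z^6, C_2 ≅ Z^4.

Boundary ∂_1: C_1 → C_0 sends each edge [p,q] (with p < q) to q − p. For instance
  ∂PQ = Q − P.
The resulting 4×6 matrix has rank 3, and its Smith normal form has invariant factors (1,1,1).

∂_2: C_2 → C_1 acts by ∂[p,q,r] = [q,r] − [p,r] + [p,q]. For instance
  ∂PQR = QR − PR + PQ,
  ∂QRS = RS − QS + QR.
This gives a 6×4 integer matrix of rank 3; reducing to Smith normal form yields diagonal entries (1,1,1).

Computing H_k = (kernel of ∂_k) / (image of ∂_{k+1}):

  H_1: rank ker ∂_1 − rank ∂_2 = (6 − 3) − 3 = 0, and the invariant factors of ∂_2 are all 1, so H_1 ≅ 0.

H_1 = 0.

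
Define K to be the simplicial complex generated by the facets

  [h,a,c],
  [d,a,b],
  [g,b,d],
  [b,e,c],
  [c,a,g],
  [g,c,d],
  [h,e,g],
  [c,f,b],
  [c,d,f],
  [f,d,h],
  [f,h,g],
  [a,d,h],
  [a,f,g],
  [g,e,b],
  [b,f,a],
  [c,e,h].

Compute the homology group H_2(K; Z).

H_2 ≅ Z.

We work with the vertex ordering a < b < c < d < e < f < g < h. The simplices of K, each written with vertices in increasing order, are:

  0-simplices (8): a, b, c, d, e, f, g, h
  1-simplices (24): ab, ac, ad, af, ag, ah, bc, bd, be, bf, bg, cd, ce, cf, cg, ch, df, dg, dh, eg, eh, fg, fh, gh
  2-simplices (16): abd, abf, acg, ach, adh, afg, bce, bcf, bdg, beg, cdf, cdg, ceh, dfh, egh, fgh

so the chain groups are C_0 ≅ Z^8, C_1 ≅ Z^24, C_2 ≅ Z^16.

Boundary ∂_1: C_1 → C_0 is given by ∂[p,q] = [q] − [p].
The 8×24 boundary matrix has rank 7 and Smith normal form diag(1,1,1,1,1,1,1).

Boundary ∂_2: C_2 → C_1 maps a triangle to the signed sum of its edges. For instance
  ∂egh = gh − eh + eg,
  ∂bdg = dg − bg + bd.
The resulting 24×16 matrix has rank 15, and its Smith normal form has invariant factors (1,1,1,1,1,1,1,1,1,1,1,1,1,1,1).

Now H_k = ker ∂_k / im ∂_{k+1}, so:

  H_2: rank ker ∂_2 − rank ∂_3 = (16 − 15) − 0 = 1, and there is no ∂_3, so H_2 = Z.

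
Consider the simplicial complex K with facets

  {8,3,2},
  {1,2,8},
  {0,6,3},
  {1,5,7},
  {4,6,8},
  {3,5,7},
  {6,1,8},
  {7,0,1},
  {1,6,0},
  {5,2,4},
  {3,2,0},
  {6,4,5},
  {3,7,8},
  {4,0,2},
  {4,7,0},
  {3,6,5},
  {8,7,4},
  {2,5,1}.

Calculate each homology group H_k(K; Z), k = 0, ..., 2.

H_0 ≅ Z,  H_1 ≅ Z^2,  H_2 ≅ Z.

Take the total order 0 < 1 < 2 < 3 < 4 < 5 < 6 < 7 < 8 on the vertex set. Then K (dimension 2) consists of the simplices:

  0-simplices (9): [0], [1], [2], [3], [4], [5], [6], [7], [8]
  1-simplices (27): (27 of them)
  2-simplices (18): [0,1,6], [0,1,7], [0,2,3], [0,2,4], [0,3,6], [0,4,7], [1,2,5], [1,2,8], [1,5,7], [1,6,8], [2,3,8], [2,4,5], [3,5,6], [3,5,7], [3,7,8], [4,5,6], [4,6,8], [4,7,8]

Hence C_0 ≅ Z^9, C_1 ≅ Z^27, C_2 ≅ Z^18.

The boundary map ∂_1: C_1 → C_0 is given by ∂[p,q] = [q] − [p]. For instance
  ∂[1,5] = [5] − [1].
As a 9×27 matrix over Z this has rank 8, with invariant factors (1,1,1,1,1,1,1,1).

Boundary ∂_2: C_2 → C_1 acts by ∂[p,q,r] = [q,r] − [p,r] + [p,q]. For instance
  ∂[2,4,5] = [4,5] − [2,5] + [2,4],
  ∂[3,5,6] = [5,6] − [3,6] + [3,5].
The 27×18 boundary matrix has rank 17 and Smith normal form diag(1,1,1,1,1,1,1,1,1,1,1,1,1,1,1,1,1).

From H_k ≅ ker(∂_k) / im(∂_{k+1}) we obtain:

  H_0: rank C_0 − rank ∂_1 = 9 − 8 = 1, and the invariant factors of ∂_1 are all 1, so H_0 ≅ Z.
  H_1: rank ker ∂_1 − rank ∂_2 = (27 − 8) − 17 = 2, and the invariant factors of ∂_2 are all 1, so H_1 ≅ Z^2.
  H_2: rank ker ∂_2 − rank ∂_3 = (18 − 17) − 0 = 1, and there is no ∂_3, so H_2 ≅ Z.

As a check, the Euler characteristic is 9 − 27 + 18 = 0, which agrees with 1 − 2 + 1 = 0.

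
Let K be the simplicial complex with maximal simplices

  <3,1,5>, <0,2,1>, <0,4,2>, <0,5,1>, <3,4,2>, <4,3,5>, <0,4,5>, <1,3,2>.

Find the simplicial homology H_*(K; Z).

H_0 = Z,  H_1 = 0,  H_2 = Z.

Take the total order 0 < 1 < 2 < 3 < 4 < 5 on the vertex set. Then K (dimension 2) consists of the simplices:

  0-simplices (6): [0], [1], [2], [3], [4], [5]
  1-simplices (12): [0,1], [0,2], [0,4], [0,5], [1,2], [1,3], [1,5], [2,3], [2,4], [3,4], [3,5], [4,5]
  2-simplices (8): [0,1,2], [0,1,5], [0,2,4], [0,4,5], [1,2,3], [1,3,5], [2,3,4], [3,4,5]

so the chain groups are C_0 ≅ Z^6, C_1 ≅ Z^12, C_2 ≅ Z^8.

Boundary ∂_1: C_1 → C_0 maps an edge to its endpoints' difference, ∂[p,q] = q − p. For instance
  ∂[3,4] = [4] − [3].
As a 6×12 matrix over Z this has rank 5, with invariant factors (1,1,1,1,1).

∂_2: C_2 → C_1 acts by ∂[p,q,r] = [q,r] − [p,r] + [p,q]. For instance
  ∂[2,3,4] = [3,4] − [2,4] + [2,3],
  ∂[1,2,3] = [2,3] − [1,3] + [1,2].
The 12×8 boundary matrix has rank 7 and Smith normal form diag(1,1,1,1,1,1,1).

From H_k ≅ ker(∂_k) / im(∂_{k+1}) we obtain:

  H_0: rank C_0 − rank ∂_1 = 6 − 5 = 1, and the invariant factors of ∂_1 are all 1, so H_0 ≅ Z.
  H_1: rank ker ∂_1 − rank ∂_2 = (12 − 5) − 7 = 0, and the invariant factors of ∂_2 are all 1, so H_1 ≅ 0.
  H_2: rank ker ∂_2 − rank ∂_3 = (8 − 7) − 0 = 1, and there is no ∂_3, so H_2 ≅ Z.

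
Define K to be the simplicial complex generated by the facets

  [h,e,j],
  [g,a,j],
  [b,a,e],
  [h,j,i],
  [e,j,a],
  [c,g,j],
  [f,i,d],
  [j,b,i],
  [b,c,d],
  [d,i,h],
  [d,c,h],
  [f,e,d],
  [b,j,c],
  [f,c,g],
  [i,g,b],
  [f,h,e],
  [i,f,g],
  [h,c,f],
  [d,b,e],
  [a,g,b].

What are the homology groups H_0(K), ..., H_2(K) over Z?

H_0 = Z,  H_1 = Z ⊕ Z/2Z,  H_2 = 0.

K has 10 vertices, 30 edges, 20 triangles.
rank ∂_0 = 0, rank ∂_1 = 9 ⇒ b_0 = 10 − 0 − 9 = 1; all invariant factors of ∂_1 are 1 so no torsion. So H_0 ≅ Z.
rank ∂_1 = 9, rank ∂_2 = 20 ⇒ b_1 = 30 − 9 − 20 = 1; ∂_2 has invariant factor(s) [2] giving torsion. So H_1 ≅ Z ⊕ Z/2Z.
rank ∂_2 = 20, rank ∂_3 = 0 ⇒ b_2 = 20 − 20 − 0 = 0. So H_2 ≅ 0.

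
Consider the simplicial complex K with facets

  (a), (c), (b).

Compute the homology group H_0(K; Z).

H_0 = Z^3.

Order the vertices as a < b < c. Listing each simplex with vertices in this order, K has dimension 0 with simplices:

  0-simplices (3): a, b, c

so the chain groups are C_0 ≅ Z^3.

Reading off H_k = ker ∂_k / im ∂_{k+1}:

  H_0: rank C_0 − rank ∂_1 = 3 − 0 = 3, and there is no ∂_1, so H_0 = Z^3.

(K is a triangulation of a set of 3 points.)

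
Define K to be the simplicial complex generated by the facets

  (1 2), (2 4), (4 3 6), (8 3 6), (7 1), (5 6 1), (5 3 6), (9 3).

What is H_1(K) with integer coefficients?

H_1 ≅ Z.

We work with the vertex ordering 1 < 2 < 3 < 4 < 5 < 6 < 7 < 8 < 9. The simplices of K, each written with vertices in increasing order, are:

  0-simplices (9): [1], [2], [3], [4], [5], [6], [7], [8], [9]
  1-simplices (13): [1,2], [1,5], [1,6], [1,7], [2,4], [3,4], [3,5], [3,6], [3,8], [3,9], [4,6], [5,6], [6,8]
  2-simplices (4): [1,5,6], [3,4,6], [3,5,6], [3,6,8]

Hence C_0 ≅ Z^9, C_1 ≅ Z^13, C_2 ≅ Z^4.

∂_1: C_1 → C_0 maps an edge to its endpoints' difference, ∂[p,q] = q − p. For instance
  ∂[5,6] = [6] − [5].
As a 9×13 matrix over Z this has rank 8, with invariant factors (1,1,1,1,1,1,1,1).

Boundary ∂_2: C_2 → C_1 sends each 2-simplex [p,q,r] to [q,r] − [p,r] + [p,q]. For instance
  ∂[3,4,6] = [4,6] − [3,6] + [3,4],
  ∂[1,5,6] = [5,6] − [1,6] + [1,5].
This gives a 13×4 integer matrix of rank 4; reducing to Smith normal form yields diagonal entries (1,1,1,1).

Reading off H_k = ker ∂_k / im ∂_{k+1}:

  H_1: rank ker ∂_1 − rank ∂_2 = (13 − 8) − 4 = 1, and the invariant factors of ∂_2 are all 1, so H_1 ≅ Z.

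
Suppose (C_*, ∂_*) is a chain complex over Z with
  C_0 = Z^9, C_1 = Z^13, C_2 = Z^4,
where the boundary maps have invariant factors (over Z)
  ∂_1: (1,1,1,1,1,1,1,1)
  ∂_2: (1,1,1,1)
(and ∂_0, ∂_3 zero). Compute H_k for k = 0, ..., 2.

H_0 ≅ Z,  H_1 ≅ Z,  H_2 = 0.

H_0: b_0 = 9 − 0 − 8 = 1; torsion from ∂_1 factors > 1: none. So H_0 ≅ Z.
H_1: b_1 = 13 − 8 − 4 = 1; torsion from ∂_2 factors > 1: none. So H_1 ≅ Z.
H_2: b_2 = 4 − 4 − 0 = 0; torsion from ∂_3 factors > 1: none. So H_2 ≅ 0.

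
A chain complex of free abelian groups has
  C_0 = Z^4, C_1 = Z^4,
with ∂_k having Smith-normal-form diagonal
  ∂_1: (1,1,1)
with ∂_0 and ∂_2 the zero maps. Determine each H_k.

H_0 = Z,  H_1 = Z.

H_0: b_0 = 4 − 0 − 3 = 1; torsion from ∂_1 factors > 1: none. So H_0 = Z.
H_1: b_1 = 4 − 3 − 0 = 1; torsion from ∂_2 factors > 1: none. So H_1 = Z.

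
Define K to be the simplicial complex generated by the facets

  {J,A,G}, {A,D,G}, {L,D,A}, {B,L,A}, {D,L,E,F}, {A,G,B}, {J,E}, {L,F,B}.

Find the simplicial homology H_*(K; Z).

H_0 ≅ Z,  H_1 ≅ Z,  H_2 = 0,  H_3 = 0.

Order the vertices as A < B < D < E < F < G < J < L. Listing each simplex with vertices in this order, K has dimension 3 with simplices:

  0-simplices (8): A, B, D, E, F, G, J, L
  1-simplices (17): AB, AD, AG, AJ, AL, BF, BG, BL, DE, DF, DG, DL, EF, EJ, EL, FL, GJ
  2-simplices (10): ABG, ABL, ADG, ADL, AGJ, BFL, DEF, DEL, DFL, EFL
  3-simplices (1): DEFL

giving chain groups C_0 ≅ Z^8, C_1 ≅ Z^17, C_2 ≅ Z^10, C_3 ≅ Z^1.

The boundary map ∂_1: C_1 → C_0 maps an edge to its endpoints' difference, ∂[p,q] = q − p. For instance
  ∂DE = E − D.
The 8×17 boundary matrix has rank 7 and Smith normal form diag(1,1,1,1,1,1,1).

∂_2: C_2 → C_1 acts by ∂[p,q,r] = [q,r] − [p,r] + [p,q]. For instance
  ∂DEF = EF − DF + DE,
  ∂EFL = FL − EL + EF.
The 17×10 boundary matrix has rank 9 and Smith normal form diag(1,1,1,1,1,1,1,1,1).

The boundary map ∂_3: C_3 → C_2 sends each 3-simplex σ to the alternating sum Σ_i (−1)^i (σ with its i-th vertex removed). For instance
  ∂DEFL = EFL − DFL + DEL − DEF.
The 10×1 boundary matrix has rank 1 and Smith normal form diag(1).

Reading off H_k = ker ∂_k / im ∂_{k+1}:

  H_0: rank C_0 − rank ∂_1 = 8 − 7 = 1, and the invariant factors of ∂_1 are all 1, so H_0 = Z.
  H_1: rank ker ∂_1 − rank ∂_2 = (17 − 7) − 9 = 1, and the invariant factors of ∂_2 are all 1, so H_1 = Z.
  H_2: rank ker ∂_2 − rank ∂_3 = (10 − 9) − 1 = 0, and the invariant factors of ∂_3 are all 1, so H_2 = 0.
  H_3: rank ker ∂_3 − rank ∂_4 = (1 − 1) − 0 = 0, and there is no ∂_4, so H_3 = 0.

As a check, the Euler characteristic is 8 − 17 + 10 − 1 = 0, which agrees with 1 − 1 + 0 − 0 = 0.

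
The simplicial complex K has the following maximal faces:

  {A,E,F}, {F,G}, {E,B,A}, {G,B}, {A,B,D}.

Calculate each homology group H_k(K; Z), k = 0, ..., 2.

H_0 ≅ Z,  H_1 ≅ Z,  H_2 = 0.

Take the total order A < B < D < E < F < G on the vertex set. Then K (dimension 2) consists of the simplices:

  0-simplices (6): A, B, D, E, F, G
  1-simplices (9): AB, AD, AE, AF, BD, BE, BG, EF, FG
  2-simplices (3): ABD, ABE, AEF

Hence C_0 ≅ Z^6, C_1 ≅ Z^9, C_2 ≅ Z^3.

∂_1: C_1 → C_0 sends each edge [p,q] (with p < q) to q − p.
As a 6×9 matrix over Z this has rank 5, with invariant factors (1,1,1,1,1).

Boundary ∂_2: C_2 → C_1 acts by ∂[p,q,r] = [q,r] − [p,r] + [p,q]. For instance
  ∂ABE = BE − AE + AB,
  ∂AEF = EF − AF + AE.
The 9×3 boundary matrix has rank 3 and Smith normal form diag(1,1,1).

From H_k ≅ ker(∂_k) / im(∂_{k+1}) we obtain:

  H_0: rank C_0 − rank ∂_1 = 6 − 5 = 1, and the invariant factors of ∂_1 are all 1, so H_0 ≅ Z.
  H_1: rank ker ∂_1 − rank ∂_2 = (9 − 5) − 3 = 1, and the invariant factors of ∂_2 are all 1, so H_1 ≅ Z.
  H_2: rank ker ∂_2 − rank ∂_3 = (3 − 3) − 0 = 0, and there is no ∂_3, so H_2 ≅ 0.

As a check, the Euler characteristic is 6 − 9 + 3 = 0, which agrees with 1 − 1 + 0 = 0.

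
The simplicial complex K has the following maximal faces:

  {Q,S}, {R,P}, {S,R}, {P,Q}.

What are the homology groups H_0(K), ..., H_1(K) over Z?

Fix the vertex order P < Q < R < S and write every simplex with vertices in increasing order. Then dim K = 1 and the simplices of K are:

  0-simplices (4): P, Q, R, S
  1-simplices (4): PQ, PR, QS, RS

so the chain groups are C_0 ≅ Z^4, C_1 ≅ Z^4.

Boundary ∂_1: C_1 → C_0 is given by ∂[p,q] = [q] − [p]. For instance
  ∂QS = S − Q.
The 4×4 boundary matrix has rank 3 and Smith normal form diag(1,1,1).

Reading off H_k = ker ∂_k / im ∂_{k+1}:

  H_0: rank C_0 − rank ∂_1 = 4 − 3 = 1, and the invariant factors of ∂_1 are all 1, so H_0 ≅ Z.
  H_1: rank ker ∂_1 − rank ∂_2 = (4 − 3) − 0 = 1, and there is no ∂_2, so H_1 ≅ Z.

(K is a triangulation of the circle S^1.)

H_0 = Z,  H_1 = Z.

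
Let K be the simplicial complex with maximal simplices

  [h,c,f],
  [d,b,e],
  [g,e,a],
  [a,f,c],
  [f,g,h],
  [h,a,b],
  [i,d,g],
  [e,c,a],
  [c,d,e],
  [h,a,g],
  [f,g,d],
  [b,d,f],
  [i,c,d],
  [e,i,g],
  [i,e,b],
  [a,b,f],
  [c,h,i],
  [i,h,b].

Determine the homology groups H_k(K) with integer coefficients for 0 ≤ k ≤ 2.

H_0 ≅ Z,  H_1 ≅ Z ⊕ Z/2,  H_2 = 0.

Take the total order a < b < c < d < e < f < g < h < i on the vertex set. Then K (dimension 2) consists of the simplices:

  0-simplices (9): a, b, c, d, e, f, g, h, i
  1-simplices (27): ab, ac, ae, af, ag, ah, bd, be, bf, bh, bi, cd, ce, cf, ch, ci, de, df, dg, di, eg, ei, fg, fh, gh, gi, hi
  2-simplices (18): abf, abh, ace, acf, aeg, agh, bde, bdf, bei, bhi, cde, cdi, cfh, chi, dfg, dgi, egi, fgh

so the chain groups are C_0 ≅ Z^9, C_1 ≅ Z^27, C_2 ≅ Z^18.

Boundary ∂_1: C_1 → C_0 maps an edge to its endpoints' difference, ∂[p,q] = q − p. For instance
  ∂cd = d − c.
The 9×27 boundary matrix has rank 8 and Smith normal form diag(1,1,1,1,1,1,1,1).

Boundary ∂_2: C_2 → C_1 acts by ∂[p,q,r] = [q,r] − [p,r] + [p,q]. For instance
  ∂egi = gi − ei + eg,
  ∂ace = ce − ae + ac.
This gives a 27×18 integer matrix of rank 18; reducing to Smith normal form yields diagonal entries (1,1,1,1,1,1,1,1,1,1,1,1,1,1,1,1,1,2).

Now H_k = ker ∂_k / im ∂_{k+1}, so:

  H_0: rank C_0 − rank ∂_1 = 9 − 8 = 1, and the invariant factors of ∂_1 are all 1, so H_0 ≅ Z.
  H_1: rank ker ∂_1 − rank ∂_2 = (27 − 8) − 18 = 1, and ∂_2 has invariant factor 2 > 1, so H_1 ≅ Z ⊕ Z/2.
  H_2: rank ker ∂_2 − rank ∂_3 = (18 − 18) − 0 = 0, and there is no ∂_3, so H_2 ≅ 0.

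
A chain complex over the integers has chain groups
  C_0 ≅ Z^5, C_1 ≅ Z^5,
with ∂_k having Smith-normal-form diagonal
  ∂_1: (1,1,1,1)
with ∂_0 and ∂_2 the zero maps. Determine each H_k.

H_0 ≅ Z,  H_1 ≅ Z.

H_0: b_0 = 5 − 0 − 4 = 1; torsion from ∂_1 factors > 1: none. So H_0 ≅ Z.
H_1: b_1 = 5 − 4 − 0 = 1; torsion from ∂_2 factors > 1: none. So H_1 ≅ Z.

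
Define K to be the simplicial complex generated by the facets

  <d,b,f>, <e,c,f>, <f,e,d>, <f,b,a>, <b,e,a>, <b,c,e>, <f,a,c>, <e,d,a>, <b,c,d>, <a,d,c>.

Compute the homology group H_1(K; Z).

H_1 = Z/2.

Order the vertices as a < b < c < d < e < f. Listing each simplex with vertices in this order, K has dimension 2 with simplices:

  0-simplices (6): a, b, c, d, e, f
  1-simplices (15): ab, ac, ad, ae, af, bc, bd, be, bf, cd, ce, cf, de, df, ef
  2-simplices (10): abe, abf, acd, acf, ade, bcd, bce, bdf, cef, def

giving chain groups C_0 ≅ Z^6, C_1 ≅ Z^15, C_2 ≅ Z^10.

The boundary map ∂_1: C_1 → C_0 maps an edge to its endpoints' difference, ∂[p,q] = q − p. For instance
  ∂cd = d − c.
The resulting 6×15 matrix has rank 5, and its Smith normal form has invariant factors (1,1,1,1,1).

The boundary map ∂_2: C_2 → C_1 sends each 2-simplex [p,q,r] to [q,r] − [p,r] + [p,q]. For instance
  ∂abe = be − ae + ab,
  ∂bce = ce − be + bc.
This gives a 15×10 integer matrix of rank 10; reducing to Smith normal form yields diagonal entries (1,1,1,1,1,1,1,1,1,2).

Reading off H_k = ker ∂_k / im ∂_{k+1}:

  H_1: rank ker ∂_1 − rank ∂_2 = (15 − 5) − 10 = 0, and ∂_2 has invariant factor 2 > 1, so H_1 = Z/2.

(K is a triangulation of the real projective plane RP^2.)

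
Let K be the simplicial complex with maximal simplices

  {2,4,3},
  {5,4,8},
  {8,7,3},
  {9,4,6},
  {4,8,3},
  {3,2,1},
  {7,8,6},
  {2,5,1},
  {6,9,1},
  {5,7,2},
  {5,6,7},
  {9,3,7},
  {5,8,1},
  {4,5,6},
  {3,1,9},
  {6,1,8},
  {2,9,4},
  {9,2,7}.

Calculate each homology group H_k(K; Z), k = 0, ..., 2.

Order the vertices as 1 < 2 < 3 < 4 < 5 < 6 < 7 < 8 < 9. Listing each simplex with vertices in this order, K has dimension 2 with simplices:

  0-simplices (9): [1], [2], [3], [4], [5], [6], [7], [8], [9]
  1-simplices (27): (27 of them)
  2-simplices (18): [1,2,3], [1,2,5], [1,3,9], [1,5,8], [1,6,8], [1,6,9], [2,3,4], [2,4,9], [2,5,7], [2,7,9], [3,4,8], [3,7,8], [3,7,9], [4,5,6], [4,5,8], [4,6,9], [5,6,7], [6,7,8]

giving chain groups C_0 ≅ Z^9, C_1 ≅ Z^27, C_2 ≅ Z^18.

The boundary map ∂_1: C_1 → C_0 maps an edge to its endpoints' difference, ∂[p,q] = q − p.
The resulting 9×27 matrix has rank 8, and its Smith normal form has invariant factors (1,1,1,1,1,1,1,1).

The boundary map ∂_2: C_2 → C_1 acts by ∂[p,q,r] = [q,r] − [p,r] + [p,q]. For instance
  ∂[1,6,8] = [6,8] − [1,8] + [1,6],
  ∂[1,2,5] = [2,5] − [1,5] + [1,2].
As a 27×18 matrix over Z this has rank 18, with invariant factors (1,1,1,1,1,1,1,1,1,1,1,1,1,1,1,1,1,2).

Reading off H_k = ker ∂_k / im ∂_{k+1}:

  H_0: rank C_0 − rank ∂_1 = 9 − 8 = 1, and the invariant factors of ∂_1 are all 1, so H_0 = Z.
  H_1: rank ker ∂_1 − rank ∂_2 = (27 − 8) − 18 = 1, and ∂_2 has invariant factor 2 > 1, so H_1 = Z ⊕ Z/2Z.
  H_2: rank ker ∂_2 − rank ∂_3 = (18 − 18) − 0 = 0, and there is no ∂_3, so H_2 = 0.

As a check, the Euler characteristic is 9 − 27 + 18 = 0, which agrees with 1 − 1 + 0 = 0.
(K is a triangulation of the Klein bottle.)

H_0 ≅ Z,  H_1 ≅ Z ⊕ Z/2Z,  H_2 = 0.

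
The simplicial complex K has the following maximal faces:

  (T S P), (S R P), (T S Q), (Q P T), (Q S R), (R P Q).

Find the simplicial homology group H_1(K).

H_1 ≅ 0.

Take the total order P < Q < R < S < T on the vertex set. Then K (dimension 2) consists of the simplices:

  0-simplices (5): P, Q, R, S, T
  1-simplices (9): PQ, PR, PS, PT, QR, QS, QT, RS, ST
  2-simplices (6): PQR, PQT, PRS, PST, QRS, QST

Hence C_0 ≅ Z^5, C_1 ≅ Z^9, C_2 ≅ Z^6.

The boundary map ∂_1: C_1 → C_0 is given by ∂[p,q] = [q] − [p]. For instance
  ∂PT = T − P.
The 5×9 boundary matrix has rank 4 and Smith normal form diag(1,1,1,1).

Boundary ∂_2: C_2 → C_1 sends each 2-simplex [p,q,r] to [q,r] − [p,r] + [p,q]. For instance
  ∂PRS = RS − PS + PR,
  ∂PQT = QT − PT + PQ.
The resulting 9×6 matrix has rank 5, and its Smith normal form has invariant factors (1,1,1,1,1).

From H_k ≅ ker(∂_k) / im(∂_{k+1}) we obtain:

  H_1: rank ker ∂_1 − rank ∂_2 = (9 − 4) − 5 = 0, and the invariant factors of ∂_2 are all 1, so H_1 = 0.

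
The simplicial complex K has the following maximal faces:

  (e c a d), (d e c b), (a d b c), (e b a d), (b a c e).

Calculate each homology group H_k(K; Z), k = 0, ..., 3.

H_0 ≅ Z,  H_1 = 0,  H_2 = 0,  H_3 ≅ Z.

K has 5 vertices, 10 edges, 10 triangles, 5 3-simplices.
rank ∂_0 = 0, rank ∂_1 = 4 ⇒ b_0 = 5 − 0 − 4 = 1; all invariant factors of ∂_1 are 1 so no torsion. So H_0 = Z.
rank ∂_1 = 4, rank ∂_2 = 6 ⇒ b_1 = 10 − 4 − 6 = 0; all invariant factors of ∂_2 are 1 so no torsion. So H_1 = 0.
rank ∂_2 = 6, rank ∂_3 = 4 ⇒ b_2 = 10 − 6 − 4 = 0; all invariant factors of ∂_3 are 1 so no torsion. So H_2 = 0.
rank ∂_3 = 4, rank ∂_4 = 0 ⇒ b_3 = 5 − 4 − 0 = 1. So H_3 = Z.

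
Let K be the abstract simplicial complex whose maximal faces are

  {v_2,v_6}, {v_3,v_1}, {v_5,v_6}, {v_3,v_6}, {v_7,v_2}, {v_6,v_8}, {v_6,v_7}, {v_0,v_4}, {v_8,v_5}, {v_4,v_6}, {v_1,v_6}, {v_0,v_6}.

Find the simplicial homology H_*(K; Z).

We work with the vertex ordering v_0 < v_1 < v_2 < v_3 < v_4 < v_5 < v_6 < v_7 < v_8. The simplices of K, each written with vertices in increasing order, are:

  0-simplices (9): [v_0], [v_1], [v_2], [v_3], [v_4], [v_5], [v_6], [v_7], [v_8]
  1-simplices (12): [v_0,v_4], [v_0,v_6], [v_1,v_3], [v_1,v_6], [v_2,v_6], [v_2,v_7], [v_3,v_6], [v_4,v_6], [v_5,v_6], [v_5,v_8], [v_6,v_7], [v_6,v_8]

giving chain groups C_0 ≅ Z^9, C_1 ≅ Z^12.

The boundary map ∂_1: C_1 → C_0 sends each edge [p,q] (with p < q) to q − p. For instance
  ∂[v_1,v_3] = [v_3] − [v_1].
The resulting 9×12 matrix has rank 8, and its Smith normal form has invariant factors (1,1,1,1,1,1,1,1).

Reading off H_k = ker ∂_k / im ∂_{k+1}:

  H_0: rank C_0 − rank ∂_1 = 9 − 8 = 1, and the invariant factors of ∂_1 are all 1, so H_0 ≅ Z.
  H_1: rank ker ∂_1 − rank ∂_2 = (12 − 8) − 0 = 4, and there is no ∂_2, so H_1 ≅ Z^4.

As a check, the Euler characteristic is 9 − 12 = -3, which agrees with 1 − 4 = -3.

H_0 = Z,  H_1 = Z^4.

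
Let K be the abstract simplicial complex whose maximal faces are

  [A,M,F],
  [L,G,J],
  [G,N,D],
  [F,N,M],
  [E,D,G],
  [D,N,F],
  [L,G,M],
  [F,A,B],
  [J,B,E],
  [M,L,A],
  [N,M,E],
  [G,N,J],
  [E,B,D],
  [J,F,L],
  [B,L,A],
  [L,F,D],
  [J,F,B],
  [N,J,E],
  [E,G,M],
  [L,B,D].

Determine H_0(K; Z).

H_0 = Z.

Order the vertices as A < B < D < E < F < G < J < L < M < N. Listing each simplex with vertices in this order, K has dimension 2 with simplices:

  0-simplices (10): A, B, D, E, F, G, J, L, M, N
  1-simplices (30): AB, AF, AL, AM, BD, BE, BF, BJ, BL, DE, DF, DG, DL, DN, EG, EJ, EM, EN, FJ, FL, FM, FN, GJ, GL, GM, GN, JL, JN, LM, MN
  2-simplices (20): ABF, ABL, AFM, ALM, BDE, BDL, BEJ, BFJ, DEG, DFL, DFN, DGN, EGM, EJN, EMN, FJL, FMN, GJL, GJN, GLM

giving chain groups C_0 ≅ Z^10, C_1 ≅ Z^30, C_2 ≅ Z^20.

The boundary map ∂_1: C_1 → C_0 maps an edge to its endpoints' difference, ∂[p,q] = q − p.
This gives a 10×30 integer matrix of rank 9; reducing to Smith normal form yields diagonal entries (1,1,1,1,1,1,1,1,1).

∂_2: C_2 → C_1 sends each 2-simplex [p,q,r] to [q,r] − [p,r] + [p,q]. For instance
  ∂BEJ = EJ − BJ + BE,
  ∂ALM = LM − AM + AL.
This gives a 30×20 integer matrix of rank 20; reducing to Smith normal form yields diagonal entries (1,1,1,1,1,1,1,1,1,1,1,1,1,1,1,1,1,1,1,2).

From H_k ≅ ker(∂_k) / im(∂_{k+1}) we obtain:

  H_0: rank C_0 − rank ∂_1 = 10 − 9 = 1, and the invariant factors of ∂_1 are all 1, so H_0 ≅ Z.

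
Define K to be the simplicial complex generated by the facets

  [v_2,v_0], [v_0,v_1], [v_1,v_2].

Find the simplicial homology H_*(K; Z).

We work with the vertex ordering v_0 < v_1 < v_2. The simplices of K, each written with vertices in increasing order, are:

  0-simplices (3): [v_0], [v_1], [v_2]
  1-simplices (3): [v_0,v_1], [v_0,v_2], [v_1,v_2]

giving chain groups C_0 ≅ Z^3, C_1 ≅ Z^3.

The boundary map ∂_1: C_1 → C_0 sends each edge [p,q] (with p < q) to q − p. For instance
  ∂[v_0,v_1] = [v_1] − [v_0].
As a 3×3 matrix over Z this has rank 2, with invariant factors (1,1).

From H_k ≅ ker(∂_k) / im(∂_{k+1}) we obtain:

  H_0: rank C_0 − rank ∂_1 = 3 − 2 = 1, and the invariant factors of ∂_1 are all 1, so H_0 = Z.
  H_1: rank ker ∂_1 − rank ∂_2 = (3 − 2) − 0 = 1, and there is no ∂_2, so H_1 = Z.

As a check, the Euler characteristic is 3 − 3 = 0, which agrees with 1 − 1 = 0.

H_0 ≅ Z,  H_1 ≅ Z.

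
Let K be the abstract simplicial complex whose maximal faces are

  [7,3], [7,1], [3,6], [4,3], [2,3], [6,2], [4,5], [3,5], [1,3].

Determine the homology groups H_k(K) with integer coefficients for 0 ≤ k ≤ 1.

H_0 ≅ Z,  H_1 ≅ Z^3.

Take the total order 1 < 2 < 3 < 4 < 5 < 6 < 7 on the vertex set. Then K (dimension 1) consists of the simplices:

  0-simplices (7): [1], [2], [3], [4], [5], [6], [7]
  1-simplices (9): [1,3], [1,7], [2,3], [2,6], [3,4], [3,5], [3,6], [3,7], [4,5]

Hence C_0 ≅ Z^7, C_1 ≅ Z^9.

Boundary ∂_1: C_1 → C_0 is given by ∂[p,q] = [q] − [p].
As a 7×9 matrix over Z this has rank 6, with invariant factors (1,1,1,1,1,1).

Now H_k = ker ∂_k / im ∂_{k+1}, so:

  H_0: rank C_0 − rank ∂_1 = 7 − 6 = 1, and the invariant factors of ∂_1 are all 1, so H_0 = Z.
  H_1: rank ker ∂_1 − rank ∂_2 = (9 − 6) − 0 = 3, and there is no ∂_2, so H_1 = Z^3.

As a check, the Euler characteristic is 7 − 9 = -2, which agrees with 1 − 3 = -2.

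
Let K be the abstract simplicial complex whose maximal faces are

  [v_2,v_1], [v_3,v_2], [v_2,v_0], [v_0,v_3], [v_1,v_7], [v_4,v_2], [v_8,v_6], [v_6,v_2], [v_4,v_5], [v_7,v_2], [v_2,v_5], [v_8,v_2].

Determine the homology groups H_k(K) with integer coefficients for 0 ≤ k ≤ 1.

H_0 = Z,  H_1 = Z^4.

Take the total order v_0 < v_1 < v_2 < v_3 < v_4 < v_5 < v_6 < v_7 < v_8 on the vertex set. Then K (dimension 1) consists of the simplices:

  0-simplices (9): [v_0], [v_1], [v_2], [v_3], [v_4], [v_5], [v_6], [v_7], [v_8]
  1-simplices (12): [v_0,v_2], [v_0,v_3], [v_1,v_2], [v_1,v_7], [v_2,v_3], [v_2,v_4], [v_2,v_5], [v_2,v_6], [v_2,v_7], [v_2,v_8], [v_4,v_5], [v_6,v_8]

so the chain groups are C_0 ≅ Z^9, C_1 ≅ Z^12.

The boundary map ∂_1: C_1 → C_0 is given by ∂[p,q] = [q] − [p].
The resulting 9×12 matrix has rank 8, and its Smith normal form has invariant factors (1,1,1,1,1,1,1,1).

Now H_k = ker ∂_k / im ∂_{k+1}, so:

  H_0: rank C_0 − rank ∂_1 = 9 − 8 = 1, and the invariant factors of ∂_1 are all 1, so H_0 ≅ Z.
  H_1: rank ker ∂_1 − rank ∂_2 = (12 − 8) − 0 = 4, and there is no ∂_2, so H_1 ≅ Z^4.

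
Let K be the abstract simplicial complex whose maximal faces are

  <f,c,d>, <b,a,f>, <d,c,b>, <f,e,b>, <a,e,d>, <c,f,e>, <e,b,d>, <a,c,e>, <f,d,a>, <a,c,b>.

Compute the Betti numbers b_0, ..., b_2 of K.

Fix the vertex order a < b < c < d < e < f and write every simplex with vertices in increasing order. Then dim K = 2 and the simplices of K are:

  0-simplices (6): a, b, c, d, e, f
  1-simplices (15): ab, ac, ad, ae, af, bc, bd, be, bf, cd, ce, cf, de, df, ef
  2-simplices (10): abc, abf, ace, ade, adf, bcd, bde, bef, cdf, cef

giving chain groups C_0 ≅ Z^6, C_1 ≅ Z^15, C_2 ≅ Z^10.

The boundary map ∂_1: C_1 → C_0 maps an edge to its endpoints' difference, ∂[p,q] = q − p. For instance
  ∂de = e − d.
The resulting 6×15 matrix has rank 5, and its Smith normal form has invariant factors (1,1,1,1,1).

∂_2: C_2 → C_1 maps a triangle to the signed sum of its edges. For instance
  ∂abc = bc − ac + ab,
  ∂abf = bf − af + ab.
The 15×10 boundary matrix has rank 10 and Smith normal form diag(1,1,1,1,1,1,1,1,1,2).

From H_k ≅ ker(∂_k) / im(∂_{k+1}) we obtain:

  H_0: rank C_0 − rank ∂_1 = 6 − 5 = 1, and the invariant factors of ∂_1 are all 1, so H_0 = Z.
  H_1: rank ker ∂_1 − rank ∂_2 = (15 − 5) − 10 = 0, and ∂_2 has invariant factor 2 > 1, so H_1 = Z/2.
  H_2: rank ker ∂_2 − rank ∂_3 = (10 − 10) − 0 = 0, and there is no ∂_3, so H_2 = 0.

Hence the Betti numbers are b_0 = 1, b_1 = 0, b_2 = 0.

b_0 = 1, b_1 = 0, b_2 = 0.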